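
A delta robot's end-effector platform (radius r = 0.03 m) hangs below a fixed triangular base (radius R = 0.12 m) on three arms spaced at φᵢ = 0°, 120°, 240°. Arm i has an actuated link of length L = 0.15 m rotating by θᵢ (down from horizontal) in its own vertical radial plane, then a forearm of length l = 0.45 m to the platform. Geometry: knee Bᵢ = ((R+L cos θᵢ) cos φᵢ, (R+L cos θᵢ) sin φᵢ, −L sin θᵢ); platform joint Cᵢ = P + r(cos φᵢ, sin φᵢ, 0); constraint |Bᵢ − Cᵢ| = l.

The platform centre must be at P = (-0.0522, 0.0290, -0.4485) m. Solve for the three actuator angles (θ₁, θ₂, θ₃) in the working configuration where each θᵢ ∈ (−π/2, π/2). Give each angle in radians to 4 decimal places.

θ₁ = 0.6107, θ₂ = 0.2619, θ₃ = 0.4362

φ1=0.0° → target in arm frame (-0.0522, 0.0290)
  e−x'=0.1422;  (l²−L²−(e−x')²−y'²−z²)/2L = -0.1407
  γ=atan2(-0.4485,0.1422)=-1.2638;  ψ=arccos(-0.2991)=1.8745;  θ1=γ+ψ≈0.6107
φ2=120.0° → target in arm frame (0.0512, 0.0307)
  A=0.0388, B=-0.4485, C=(l²−L²−A²−y'²−z²)/(2L)=-0.0787
  √(A²+B²)=0.4502;  θ2 = -1.4845+1.7464 ≈ 0.2619
rotate P by −φ3: (0.0010, -0.0597, -0.4485)
  A cos θ + B sin θ = C:  0.0890·cos θ + -0.4485·sin θ = -0.1088
  √(A²+B²)=0.4572;  θ3 = -1.3749+1.8111 ≈ 0.4362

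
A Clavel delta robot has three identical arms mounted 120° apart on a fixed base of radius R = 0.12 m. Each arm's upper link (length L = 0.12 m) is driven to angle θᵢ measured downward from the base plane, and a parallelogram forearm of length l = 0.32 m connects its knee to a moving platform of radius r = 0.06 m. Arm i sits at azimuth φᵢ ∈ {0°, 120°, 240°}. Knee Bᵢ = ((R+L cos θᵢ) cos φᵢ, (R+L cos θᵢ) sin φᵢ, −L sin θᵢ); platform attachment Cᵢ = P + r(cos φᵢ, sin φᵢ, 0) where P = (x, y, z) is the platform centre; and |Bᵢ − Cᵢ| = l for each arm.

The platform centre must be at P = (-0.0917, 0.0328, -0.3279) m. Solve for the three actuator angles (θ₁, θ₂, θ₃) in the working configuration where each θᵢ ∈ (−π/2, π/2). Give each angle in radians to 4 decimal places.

rotate P by −φ1: (-0.0917, 0.0328, -0.3279)
  A cos θ + B sin θ = C:  0.1517·cos θ + -0.3279·sin θ = -0.1817
  √(A²+B²)=0.3613;  θ1 = -1.1375+2.0978 ≈ 0.9603
φ2=120.0° → target in arm frame (0.0743, 0.0630)
  A cos θ + B sin θ = C:  -0.0143·cos θ + -0.3279·sin θ = -0.0987
  γ=atan2(-0.3279,-0.0143)=-1.6142;  ψ=arccos(-0.3008)=1.8763;  θ2=γ+ψ≈0.2621
φ3=240.0° → target in arm frame (0.0174, -0.0958)
  e−x'=0.0426;  (l²−L²−(e−x')²−y'²−z²)/2L = -0.1271
  θ3 = atan2(B,A) + arccos(C/0.3306) = 0.5237

θ₁ = 0.9603, θ₂ = 0.2621, θ₃ = 0.5237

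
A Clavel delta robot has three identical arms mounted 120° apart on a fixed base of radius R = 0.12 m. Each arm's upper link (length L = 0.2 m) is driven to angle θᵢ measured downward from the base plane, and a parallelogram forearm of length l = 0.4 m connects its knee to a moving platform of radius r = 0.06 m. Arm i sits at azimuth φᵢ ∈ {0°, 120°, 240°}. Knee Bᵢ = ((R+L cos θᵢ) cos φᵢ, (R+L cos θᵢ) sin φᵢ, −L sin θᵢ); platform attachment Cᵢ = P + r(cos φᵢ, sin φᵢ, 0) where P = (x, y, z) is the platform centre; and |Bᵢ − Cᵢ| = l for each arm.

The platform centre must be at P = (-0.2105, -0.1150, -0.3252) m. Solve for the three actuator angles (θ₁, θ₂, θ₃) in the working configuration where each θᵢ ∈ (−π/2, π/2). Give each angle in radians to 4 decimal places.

φ1=0.0° → target in arm frame (-0.2105, -0.1150)
  A cos θ + B sin θ = C:  0.2705·cos θ + -0.3252·sin θ = -0.1804
  θ1 = atan2(B,A) + arccos(C/0.4230) = 1.1344
φ2=120.0° → target in arm frame (0.0057, 0.2398)
  e−x'=0.0543;  (l²−L²−(e−x')²−y'²−z²)/2L = -0.1155
  γ=atan2(-0.3252,0.0543)=-1.4052;  ψ=arccos(-0.3504)=1.9288;  θ2=γ+ψ≈0.5236
φ3=240.0° → target in arm frame (0.2048, -0.1248)
  A=-0.1448, B=-0.3252, C=(l²−L²−A²−y'²−z²)/(2L)=-0.0558
  √(A²+B²)=0.3560;  θ3 = -1.9898+1.7281 ≈ -0.2617

θ₁ = 1.1344, θ₂ = 0.5236, θ₃ = -0.2617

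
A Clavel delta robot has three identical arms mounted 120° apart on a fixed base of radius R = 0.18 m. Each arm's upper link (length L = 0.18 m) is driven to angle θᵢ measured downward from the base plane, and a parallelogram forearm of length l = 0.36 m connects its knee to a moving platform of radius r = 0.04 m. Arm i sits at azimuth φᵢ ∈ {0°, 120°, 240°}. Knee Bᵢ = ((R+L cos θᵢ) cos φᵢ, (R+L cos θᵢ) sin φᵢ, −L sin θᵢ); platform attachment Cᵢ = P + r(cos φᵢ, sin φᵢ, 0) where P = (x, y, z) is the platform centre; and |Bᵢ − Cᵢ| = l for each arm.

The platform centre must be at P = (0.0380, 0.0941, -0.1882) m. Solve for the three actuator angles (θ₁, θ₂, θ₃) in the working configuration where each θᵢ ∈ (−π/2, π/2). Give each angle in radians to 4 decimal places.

θ₁ = -0.0878, θ₂ = -0.3488, θ₃ = 0.8727

rotate P by −φ1: (0.0380, 0.0941, -0.1882)
  e−x'=0.1020;  (l²−L²−(e−x')²−y'²−z²)/2L = 0.1181
  θ1 = atan2(B,A) + arccos(C/0.2141) = -0.0878
φ2=120.0° → target in arm frame (0.0625, -0.0800)
  e−x'=0.0775;  (l²−L²−(e−x')²−y'²−z²)/2L = 0.1372
  γ=atan2(-0.1882,0.0775)=-1.1801;  ψ=arccos(0.6739)=0.8313;  θ2=γ+ψ≈-0.3488
arm 3 (φ=240.0°): x'=-0.1005, y'=-0.0141
  A cos θ + B sin θ = C:  0.2405·cos θ + -0.1882·sin θ = 0.0104
  θ3 = atan2(B,A) + arccos(C/0.3054) = 0.8727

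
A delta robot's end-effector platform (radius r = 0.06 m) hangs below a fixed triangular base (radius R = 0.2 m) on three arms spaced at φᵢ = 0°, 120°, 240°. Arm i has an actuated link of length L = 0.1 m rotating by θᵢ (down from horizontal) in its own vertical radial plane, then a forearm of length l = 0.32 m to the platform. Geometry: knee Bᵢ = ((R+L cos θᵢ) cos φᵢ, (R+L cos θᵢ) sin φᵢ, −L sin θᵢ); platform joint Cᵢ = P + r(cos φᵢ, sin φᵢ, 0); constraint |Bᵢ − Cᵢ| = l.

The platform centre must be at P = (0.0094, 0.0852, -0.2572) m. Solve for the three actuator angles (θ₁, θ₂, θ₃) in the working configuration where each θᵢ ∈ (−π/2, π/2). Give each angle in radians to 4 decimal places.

θ₁ = 0.4363, θ₂ = -0.0879, θ₃ = 1.0468

φ1=0.0° → target in arm frame (0.0094, 0.0852)
  A=0.1306, B=-0.2572, C=(l²−L²−A²−y'²−z²)/(2L)=0.0097
  √(A²+B²)=0.2885;  θ1 = -1.1009+1.5373 ≈ 0.4363
arm 2 (φ=120.0°): x'=0.0691, y'=-0.0507
  A cos θ + B sin θ = C:  0.0709·cos θ + -0.2572·sin θ = 0.0932
  γ=atan2(-0.2572,0.0709)=-1.3018;  ψ=arccos(0.3494)=1.2138;  θ2=γ+ψ≈-0.0879
rotate P by −φ3: (-0.0785, -0.0345, -0.2572)
  e−x'=0.2185;  (l²−L²−(e−x')²−y'²−z²)/2L = -0.1134
  √(A²+B²)=0.3375;  θ3 = -0.8666+1.9134 ≈ 1.0468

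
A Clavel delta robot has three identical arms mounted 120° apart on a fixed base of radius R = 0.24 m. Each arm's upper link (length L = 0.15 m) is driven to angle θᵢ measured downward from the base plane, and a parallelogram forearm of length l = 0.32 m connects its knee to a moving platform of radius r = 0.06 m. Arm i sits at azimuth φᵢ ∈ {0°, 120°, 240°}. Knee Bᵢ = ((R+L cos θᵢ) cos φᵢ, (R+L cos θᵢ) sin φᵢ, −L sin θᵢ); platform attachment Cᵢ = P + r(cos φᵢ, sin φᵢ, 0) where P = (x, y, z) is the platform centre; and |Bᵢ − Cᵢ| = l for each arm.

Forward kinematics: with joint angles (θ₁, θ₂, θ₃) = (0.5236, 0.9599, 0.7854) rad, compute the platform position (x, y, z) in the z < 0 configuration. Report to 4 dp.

(0.0349, -0.0166, -0.2377)

φ1=0.0°: virtual centre (0.3099, 0.0000, -0.0750), radius l
φ2=120.0°: virtual centre (-0.1330, 0.2304, -0.1229), radius l
O3 = (0.2861·cos240.0°, 0.2861·sin240.0°, -0.1061) = (-0.1430, -0.2477, -0.1061)
eliminate P² terms by subtracting sphere 1 from 2 and 3
plane₁₂: -0.8858x+0.4608y+-0.0957z = -0.0158
det = 0.8563;  x = 0.0138+-0.0888z,  y = -0.0078+0.0370z
into |P−O₁|² = l²: 1.0093z² + 0.2020z + -0.0090 = 0;  Δ = 0.0772;  z = -0.2377 or 0.0375 → z<0 root = -0.2377
x = 0.0349, y = -0.0166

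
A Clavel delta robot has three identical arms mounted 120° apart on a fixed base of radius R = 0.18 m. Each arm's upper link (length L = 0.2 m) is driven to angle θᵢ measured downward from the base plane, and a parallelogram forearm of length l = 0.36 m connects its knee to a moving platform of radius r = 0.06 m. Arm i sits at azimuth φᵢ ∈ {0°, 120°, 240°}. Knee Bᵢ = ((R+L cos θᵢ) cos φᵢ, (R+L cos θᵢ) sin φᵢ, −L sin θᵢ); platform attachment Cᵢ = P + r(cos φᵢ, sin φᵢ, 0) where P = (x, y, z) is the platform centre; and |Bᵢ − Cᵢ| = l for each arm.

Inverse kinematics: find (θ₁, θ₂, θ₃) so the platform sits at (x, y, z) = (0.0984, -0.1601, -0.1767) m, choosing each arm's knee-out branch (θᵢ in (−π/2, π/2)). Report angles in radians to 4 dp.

θ₁ = -0.3488, θ₂ = 1.3092, θ₃ = -0.2623

rotate P by −φ1: (0.0984, -0.1601, -0.1767)
  e−x'=0.0216;  (l²−L²−(e−x')²−y'²−z²)/2L = 0.0807
  θ1 = atan2(B,A) + arccos(C/0.1780) = -0.3488
rotate P by −φ2: (-0.1879, -0.0052, -0.1767)
  A=0.3079, B=-0.1767, C=(l²−L²−A²−y'²−z²)/(2L)=-0.0911
  γ=atan2(-0.1767,0.3079)=-0.5211;  ψ=arccos(-0.2565)=1.8302;  θ2=γ+ψ≈1.3092
φ3=240.0° → target in arm frame (0.0895, 0.1653)
  A cos θ + B sin θ = C:  0.0305·cos θ + -0.1767·sin θ = 0.0753
  θ3 = atan2(B,A) + arccos(C/0.1793) = -0.2623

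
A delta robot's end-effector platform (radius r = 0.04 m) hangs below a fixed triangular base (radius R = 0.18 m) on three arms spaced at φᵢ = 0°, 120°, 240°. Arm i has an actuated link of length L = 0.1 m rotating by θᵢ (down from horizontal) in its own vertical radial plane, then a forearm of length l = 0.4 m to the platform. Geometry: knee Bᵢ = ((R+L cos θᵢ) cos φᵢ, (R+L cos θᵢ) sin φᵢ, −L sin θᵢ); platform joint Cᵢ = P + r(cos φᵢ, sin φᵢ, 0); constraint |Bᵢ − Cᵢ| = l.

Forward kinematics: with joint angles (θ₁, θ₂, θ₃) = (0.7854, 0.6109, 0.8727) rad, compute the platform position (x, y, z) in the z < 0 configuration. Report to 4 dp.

(-0.0052, 0.0278, -0.4063)

arm 1 at φ=0.0°: (R−r)+L cos θ1 = 0.2107;  O1 = (0.2107, 0.0000, -0.0707)
φ2=120.0°: virtual centre (-0.1110, 0.1922, -0.0574), radius l
arm 3 at φ=240.0°: (R−r)+L cos θ3 = 0.2043;  O3 = (-0.1021, -0.1769, -0.0766)
subtract pairs → two planes through P
[-0.6433 0.3844 0.0267]·P = 0.0031;  [-0.6257 -0.3538 -0.0118]·P = -0.0018
det = 0.4681;  x = -0.0009+0.0105z,  y = 0.0067+-0.0519z
into |P−O₁|² = l²: 1.0028z² + 0.1363z + -0.1102 = 0;  Δ = 0.4605;  z = -0.4063 or 0.2704 → z<0 root = -0.4063
x = -0.0052, y = 0.0278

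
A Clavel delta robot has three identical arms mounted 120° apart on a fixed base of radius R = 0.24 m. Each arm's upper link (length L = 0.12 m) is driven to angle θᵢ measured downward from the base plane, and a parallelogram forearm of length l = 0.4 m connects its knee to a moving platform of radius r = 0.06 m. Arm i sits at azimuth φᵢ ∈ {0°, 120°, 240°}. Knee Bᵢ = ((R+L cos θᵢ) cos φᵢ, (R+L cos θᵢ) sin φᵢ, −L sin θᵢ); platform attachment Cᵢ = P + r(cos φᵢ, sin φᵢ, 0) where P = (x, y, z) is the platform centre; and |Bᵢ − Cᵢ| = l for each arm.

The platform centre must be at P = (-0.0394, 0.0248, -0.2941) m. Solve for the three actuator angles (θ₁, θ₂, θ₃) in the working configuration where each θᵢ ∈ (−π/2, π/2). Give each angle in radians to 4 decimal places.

θ₁ = 0.5231, θ₂ = -0.0876, θ₃ = 0.2615

arm 1 (φ=0.0°): x'=-0.0394, y'=0.0248
  e−x'=0.2194;  (l²−L²−(e−x')²−y'²−z²)/2L = 0.0431
  √(A²+B²)=0.3669;  θ1 = -0.9299+1.4529 ≈ 0.5231
rotate P by −φ2: (0.0412, 0.0217, -0.2941)
  A cos θ + B sin θ = C:  0.1388·cos θ + -0.2941·sin θ = 0.1640
  √(A²+B²)=0.3252;  θ2 = -1.1298+1.0422 ≈ -0.0876
arm 3 (φ=240.0°): x'=-0.0018, y'=-0.0465
  A cos θ + B sin θ = C:  0.1818·cos θ + -0.2941·sin θ = 0.0996
  √(A²+B²)=0.3457;  θ3 = -1.0172+1.2787 ≈ 0.2615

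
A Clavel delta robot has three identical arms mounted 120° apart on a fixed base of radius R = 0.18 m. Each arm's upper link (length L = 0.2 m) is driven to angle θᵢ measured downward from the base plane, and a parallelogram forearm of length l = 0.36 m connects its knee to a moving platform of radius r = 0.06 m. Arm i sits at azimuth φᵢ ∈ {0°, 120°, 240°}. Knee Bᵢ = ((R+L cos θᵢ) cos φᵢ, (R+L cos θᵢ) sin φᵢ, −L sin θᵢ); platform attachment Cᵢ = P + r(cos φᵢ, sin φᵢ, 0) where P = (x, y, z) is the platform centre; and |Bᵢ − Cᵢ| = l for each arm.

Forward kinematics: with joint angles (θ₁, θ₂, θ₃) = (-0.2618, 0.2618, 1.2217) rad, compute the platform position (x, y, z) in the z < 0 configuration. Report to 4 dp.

(0.1209, 0.1229, -0.2267)

φ1=0.0°: virtual centre (0.3132, 0.0000, 0.0518), radius l
φ2=120.0°: virtual centre (-0.1566, 0.2712, -0.0518), radius l
φ3=240.0°: virtual centre (-0.0942, -0.1632, -0.1879), radius l
subtract pairs → two planes through P
[-0.9396 0.5425 -0.2071]·P = 0.0000;  [-0.8148 -0.3263 -0.4794]·P = -0.0299
det = 0.7486;  x = 0.0217+-0.4377z,  y = 0.0376+-0.3763z
quadratic in z: (1.3332)z²+(0.1233)z+(-0.0405)=0, √Δ=0.4811 → z ∈ {-0.2267, 0.1342}; z = -0.2267 (taking z<0)
x = 0.1209, y = 0.1229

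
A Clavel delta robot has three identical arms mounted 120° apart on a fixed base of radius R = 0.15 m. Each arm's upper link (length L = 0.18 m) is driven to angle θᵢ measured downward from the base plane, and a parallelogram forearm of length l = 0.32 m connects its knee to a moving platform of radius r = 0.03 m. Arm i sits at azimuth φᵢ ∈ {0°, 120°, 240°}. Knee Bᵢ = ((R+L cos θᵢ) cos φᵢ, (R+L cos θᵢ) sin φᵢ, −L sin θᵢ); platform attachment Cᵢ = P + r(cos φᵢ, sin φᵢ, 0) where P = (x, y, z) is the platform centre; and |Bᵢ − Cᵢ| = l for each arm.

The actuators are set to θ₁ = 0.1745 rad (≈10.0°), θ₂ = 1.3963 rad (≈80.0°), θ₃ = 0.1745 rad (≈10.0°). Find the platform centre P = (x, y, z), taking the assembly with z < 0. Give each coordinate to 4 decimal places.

S1 = (0.2973·cos0.0°, 0.2973·sin0.0°, -0.0313) = (0.2973, 0.0000, -0.0313)
φ2=120.0°: virtual centre (-0.0756, 0.1310, -0.1773), radius l
arm 3 at φ=240.0°: (R−r)+L cos θ3 = 0.2973;  S3 = (-0.1486, -0.2574, -0.0313)
|S₂|²−|S₁|² = -0.0350;  |S₃|²−|S₁|² = 0.0000
[-0.7458 0.2620 -0.2920]·P = -0.0350;  [-0.8918 -0.5149 0.0000]·P = 0.0000
Cramer: x(z) = 0.0292-0.2435z;  y(z) = -0.0506+0.4217z
into |P−S₁|² = l²: 1.2371z² + 0.1503z + -0.0270 = 0;  Δ = 0.1563;  z = -0.2205 or 0.0990 → z<0 root = -0.2205
x = 0.0829, y = -0.1436

(0.0829, -0.1436, -0.2205)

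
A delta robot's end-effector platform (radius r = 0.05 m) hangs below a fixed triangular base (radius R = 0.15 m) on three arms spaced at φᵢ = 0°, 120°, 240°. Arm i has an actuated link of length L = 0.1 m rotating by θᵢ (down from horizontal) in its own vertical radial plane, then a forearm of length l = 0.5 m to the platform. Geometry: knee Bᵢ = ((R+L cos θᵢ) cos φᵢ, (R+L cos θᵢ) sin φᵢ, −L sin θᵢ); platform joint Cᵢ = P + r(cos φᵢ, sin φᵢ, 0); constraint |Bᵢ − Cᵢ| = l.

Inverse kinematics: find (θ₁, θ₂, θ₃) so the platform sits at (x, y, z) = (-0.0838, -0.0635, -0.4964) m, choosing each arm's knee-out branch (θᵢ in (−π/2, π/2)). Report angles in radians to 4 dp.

φ1=0.0° → target in arm frame (-0.0838, -0.0635)
  A cos θ + B sin θ = C:  0.1838·cos θ + -0.4964·sin θ = -0.2211
  √(A²+B²)=0.5293;  θ1 = -1.2162+2.0018 ≈ 0.7856
φ2=120.0° → target in arm frame (-0.0131, 0.1043)
  e−x'=0.1131;  (l²−L²−(e−x')²−y'²−z²)/2L = -0.1504
  θ2 = atan2(B,A) + arccos(C/0.5091) = 0.5240
arm 3 (φ=240.0°): x'=0.0969, y'=-0.0408
  e−x'=0.0031;  (l²−L²−(e−x')²−y'²−z²)/2L = -0.0404
  √(A²+B²)=0.4964;  θ3 = -1.5645+1.6524 ≈ 0.0878

θ₁ = 0.7856, θ₂ = 0.5240, θ₃ = 0.0878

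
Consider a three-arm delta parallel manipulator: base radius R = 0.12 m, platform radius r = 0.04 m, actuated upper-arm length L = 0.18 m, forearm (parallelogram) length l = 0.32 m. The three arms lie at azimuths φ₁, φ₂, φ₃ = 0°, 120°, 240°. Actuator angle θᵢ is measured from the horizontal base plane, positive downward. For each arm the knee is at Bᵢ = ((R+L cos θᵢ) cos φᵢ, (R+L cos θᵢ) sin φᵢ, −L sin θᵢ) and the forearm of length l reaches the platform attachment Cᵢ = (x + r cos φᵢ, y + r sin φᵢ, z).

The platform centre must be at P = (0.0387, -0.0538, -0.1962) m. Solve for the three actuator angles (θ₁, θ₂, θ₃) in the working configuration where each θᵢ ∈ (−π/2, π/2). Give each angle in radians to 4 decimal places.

θ₁ = -0.1745, θ₂ = 0.5238, θ₃ = -0.0872

arm 1 (φ=0.0°): x'=0.0387, y'=-0.0538
  A cos θ + B sin θ = C:  0.0413·cos θ + -0.1962·sin θ = 0.0747
  γ=atan2(-0.1962,0.0413)=-1.3633;  ψ=arccos(0.3728)=1.1888;  θ1=γ+ψ≈-0.1745
arm 2 (φ=120.0°): x'=-0.0659, y'=-0.0066
  A cos θ + B sin θ = C:  0.1459·cos θ + -0.1962·sin θ = 0.0282
  γ=atan2(-0.1962,0.1459)=-0.9312;  ψ=arccos(0.1154)=1.4551;  θ2=γ+ψ≈0.5238
arm 3 (φ=240.0°): x'=0.0272, y'=0.0604
  e−x'=0.0528;  (l²−L²−(e−x')²−y'²−z²)/2L = 0.0696
  γ=atan2(-0.1962,0.0528)=-1.3081;  ψ=arccos(0.3428)=1.2209;  θ3=γ+ψ≈-0.0872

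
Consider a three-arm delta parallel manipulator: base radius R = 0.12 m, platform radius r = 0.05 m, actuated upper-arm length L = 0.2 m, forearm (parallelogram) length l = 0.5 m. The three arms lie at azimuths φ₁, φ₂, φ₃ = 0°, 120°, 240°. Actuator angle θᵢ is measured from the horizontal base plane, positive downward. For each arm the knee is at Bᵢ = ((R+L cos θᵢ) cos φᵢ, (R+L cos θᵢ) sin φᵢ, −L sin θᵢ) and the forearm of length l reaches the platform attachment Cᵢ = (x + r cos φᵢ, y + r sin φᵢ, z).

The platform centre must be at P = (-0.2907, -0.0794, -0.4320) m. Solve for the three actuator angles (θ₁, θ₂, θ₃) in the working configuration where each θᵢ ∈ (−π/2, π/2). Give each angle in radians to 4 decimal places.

θ₁ = 1.2217, θ₂ = 0.3493, θ₃ = -0.0873

φ1=0.0° → target in arm frame (-0.2907, -0.0794)
  A=0.3607, B=-0.4320, C=(l²−L²−A²−y'²−z²)/(2L)=-0.2826
  √(A²+B²)=0.5628;  θ1 = -0.8751+2.0968 ≈ 1.2217
φ2=120.0° → target in arm frame (0.0766, 0.2915)
  A=-0.0066, B=-0.4320, C=(l²−L²−A²−y'²−z²)/(2L)=-0.1540
  θ2 = atan2(B,A) + arccos(C/0.4321) = 0.3493
arm 3 (φ=240.0°): x'=0.2141, y'=-0.2121
  A cos θ + B sin θ = C:  -0.1441·cos θ + -0.4320·sin θ = -0.1059
  √(A²+B²)=0.4554;  θ3 = -1.8928+1.8055 ≈ -0.0873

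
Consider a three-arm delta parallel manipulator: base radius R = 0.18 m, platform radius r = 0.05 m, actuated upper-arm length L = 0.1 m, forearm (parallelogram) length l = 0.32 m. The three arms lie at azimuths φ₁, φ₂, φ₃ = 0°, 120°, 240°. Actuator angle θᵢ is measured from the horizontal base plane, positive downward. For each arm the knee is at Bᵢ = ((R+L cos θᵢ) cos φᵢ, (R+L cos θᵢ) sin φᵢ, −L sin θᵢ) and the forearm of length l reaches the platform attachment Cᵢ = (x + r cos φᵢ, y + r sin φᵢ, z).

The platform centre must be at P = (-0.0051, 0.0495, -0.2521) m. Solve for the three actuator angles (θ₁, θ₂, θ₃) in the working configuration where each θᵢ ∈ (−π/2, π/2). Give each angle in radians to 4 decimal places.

φ1=0.0° → target in arm frame (-0.0051, 0.0495)
  A cos θ + B sin θ = C:  0.1351·cos θ + -0.2521·sin θ = 0.0407
  √(A²+B²)=0.2860;  θ1 = -1.0788+1.4280 ≈ 0.3491
rotate P by −φ2: (0.0454, -0.0203, -0.2521)
  e−x'=0.0846;  (l²−L²−(e−x')²−y'²−z²)/2L = 0.1064
  γ=atan2(-0.2521,0.0846)=-1.2471;  ψ=arccos(0.4001)=1.1592;  θ2=γ+ψ≈-0.0879
φ3=240.0° → target in arm frame (-0.0403, -0.0292)
  A=0.1703, B=-0.2521, C=(l²−L²−A²−y'²−z²)/(2L)=-0.0051
  θ3 = atan2(B,A) + arccos(C/0.3042) = 0.6108

θ₁ = 0.3491, θ₂ = -0.0879, θ₃ = 0.6108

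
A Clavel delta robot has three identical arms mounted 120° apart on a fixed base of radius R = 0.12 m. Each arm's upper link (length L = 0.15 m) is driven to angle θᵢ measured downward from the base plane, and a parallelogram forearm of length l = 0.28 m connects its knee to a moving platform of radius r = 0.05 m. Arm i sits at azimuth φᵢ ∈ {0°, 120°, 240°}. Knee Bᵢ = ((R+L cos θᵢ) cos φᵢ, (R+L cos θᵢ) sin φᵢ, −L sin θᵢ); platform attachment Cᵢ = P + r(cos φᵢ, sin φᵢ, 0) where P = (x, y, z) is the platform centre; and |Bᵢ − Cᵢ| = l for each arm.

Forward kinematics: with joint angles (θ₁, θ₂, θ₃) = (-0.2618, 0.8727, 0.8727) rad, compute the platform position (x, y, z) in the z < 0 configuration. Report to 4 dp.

(0.1288, 0.0000, -0.2276)

arm 1 at φ=0.0°: ρ1 = 0.2149;  O1 = (0.2149, 0.0000, 0.0388)
φ2=120.0°: virtual centre (-0.0832, 0.1441, -0.1149), radius l
O3 = (0.1664·cos240.0°, 0.1664·sin240.0°, -0.1149) = (-0.0832, -0.1441, -0.1149)
eliminate P² terms by subtracting sphere 1 from 2 and 3
plane₁₂: -0.5962x+0.2882y+-0.3075z = -0.0068
Cramer: x(z) = 0.0114-0.5157z;  y(z) = 0.0000+0.0000z
quadratic in z: (1.2660)z²+(0.1323)z+(-0.0355)=0, √Δ=0.4440 → z ∈ {-0.2276, 0.1231}; z = -0.2276 (taking z<0)
x = 0.1288, y = 0.0000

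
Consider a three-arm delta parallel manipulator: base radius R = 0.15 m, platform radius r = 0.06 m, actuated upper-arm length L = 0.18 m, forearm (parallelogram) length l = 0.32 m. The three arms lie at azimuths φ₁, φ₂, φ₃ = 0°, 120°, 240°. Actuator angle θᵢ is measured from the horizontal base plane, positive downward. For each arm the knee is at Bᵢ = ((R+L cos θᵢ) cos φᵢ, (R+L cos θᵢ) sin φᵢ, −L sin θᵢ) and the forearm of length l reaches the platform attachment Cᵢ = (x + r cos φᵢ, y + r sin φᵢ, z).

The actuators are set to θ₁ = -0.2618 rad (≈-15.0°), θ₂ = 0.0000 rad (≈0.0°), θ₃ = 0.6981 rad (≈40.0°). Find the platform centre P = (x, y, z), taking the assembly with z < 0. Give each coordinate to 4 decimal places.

O1 = (0.2639·cos0.0°, 0.2639·sin0.0°, 0.0466) = (0.2639, 0.0000, 0.0466)
φ2=120.0°: virtual centre (-0.1350, 0.2338, 0.0000), radius l
arm 3 at φ=240.0°: (R−r)+L cos θ3 = 0.2279;  O3 = (-0.1139, -0.1974, -0.1157)
eliminate P² terms by subtracting sphere 1 from 2 and 3
plane₁₂: -0.7977x+0.4677y+-0.0932z = 0.0011
Cramer: x(z) = 0.0039-0.2822z;  y(z) = 0.0090-0.2821z
sphere 1 gives Az²+Bz+C=0 with A=1.1592, B=0.0485, C=-0.0326;  B²−4AC=0.1533;  roots -0.1898, 0.1480;  negative root z = -0.1898
x = 0.0574, y = 0.0625

(0.0574, 0.0625, -0.1898)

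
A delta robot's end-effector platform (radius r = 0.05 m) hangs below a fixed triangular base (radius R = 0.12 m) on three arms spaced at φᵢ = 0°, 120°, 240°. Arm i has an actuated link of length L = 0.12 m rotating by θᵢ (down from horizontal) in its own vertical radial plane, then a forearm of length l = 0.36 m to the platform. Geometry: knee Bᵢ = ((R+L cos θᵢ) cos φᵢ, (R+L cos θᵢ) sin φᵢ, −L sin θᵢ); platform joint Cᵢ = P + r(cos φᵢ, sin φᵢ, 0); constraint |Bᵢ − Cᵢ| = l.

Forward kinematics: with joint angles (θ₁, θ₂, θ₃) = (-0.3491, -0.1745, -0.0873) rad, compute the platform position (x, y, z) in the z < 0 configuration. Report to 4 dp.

(0.0243, 0.0086, -0.2821)

O1 = (0.1828·cos0.0°, 0.1828·sin0.0°, 0.0410) = (0.1828, 0.0000, 0.0410)
O2 = (0.1882·cos120.0°, 0.1882·sin120.0°, 0.0208) = (-0.0941, 0.1630, 0.0208)
O3 = (0.1895·cos240.0°, 0.1895·sin240.0°, 0.0105) = (-0.0948, -0.1641, 0.0105)
|O₂|²−|O₁|² = 0.0008;  |O₃|²−|O₁|² = 0.0009
[-0.5537 0.3259 -0.0404]·P = 0.0008;  [-0.5551 -0.3283 -0.0612]·P = 0.0009
Cramer: x(z) = -0.0015-0.0916z;  y(z) = -0.0003-0.0315z
quadratic in z: (1.0094)z²+(-0.0483)z+(-0.0939)=0, √Δ=0.6178 → z ∈ {-0.2821, 0.3300}; z = -0.2821 (taking z<0)
x = 0.0243, y = 0.0086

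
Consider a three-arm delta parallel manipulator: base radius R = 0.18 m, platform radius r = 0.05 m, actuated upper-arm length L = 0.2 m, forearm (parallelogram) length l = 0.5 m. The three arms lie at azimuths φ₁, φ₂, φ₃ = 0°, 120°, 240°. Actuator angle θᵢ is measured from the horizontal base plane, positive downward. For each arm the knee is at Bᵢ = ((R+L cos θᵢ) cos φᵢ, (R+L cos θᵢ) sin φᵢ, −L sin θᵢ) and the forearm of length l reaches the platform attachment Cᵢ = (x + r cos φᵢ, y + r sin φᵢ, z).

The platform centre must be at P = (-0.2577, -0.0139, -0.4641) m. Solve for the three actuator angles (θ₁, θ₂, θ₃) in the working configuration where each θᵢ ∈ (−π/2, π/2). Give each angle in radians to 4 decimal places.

arm 1 (φ=0.0°): x'=-0.2577, y'=-0.0139
  A cos θ + B sin θ = C:  0.3877·cos θ + -0.4641·sin θ = -0.3897
  θ1 = atan2(B,A) + arccos(C/0.6047) = 1.3963
φ2=120.0° → target in arm frame (0.1168, 0.2301)
  A cos θ + B sin θ = C:  0.0132·cos θ + -0.4641·sin θ = -0.1463
  θ2 = atan2(B,A) + arccos(C/0.4643) = 0.3490
arm 3 (φ=240.0°): x'=0.1409, y'=-0.2162
  A cos θ + B sin θ = C:  -0.0109·cos θ + -0.4641·sin θ = -0.1307
  θ3 = atan2(B,A) + arccos(C/0.4642) = 0.2618

θ₁ = 1.3963, θ₂ = 0.3490, θ₃ = 0.2618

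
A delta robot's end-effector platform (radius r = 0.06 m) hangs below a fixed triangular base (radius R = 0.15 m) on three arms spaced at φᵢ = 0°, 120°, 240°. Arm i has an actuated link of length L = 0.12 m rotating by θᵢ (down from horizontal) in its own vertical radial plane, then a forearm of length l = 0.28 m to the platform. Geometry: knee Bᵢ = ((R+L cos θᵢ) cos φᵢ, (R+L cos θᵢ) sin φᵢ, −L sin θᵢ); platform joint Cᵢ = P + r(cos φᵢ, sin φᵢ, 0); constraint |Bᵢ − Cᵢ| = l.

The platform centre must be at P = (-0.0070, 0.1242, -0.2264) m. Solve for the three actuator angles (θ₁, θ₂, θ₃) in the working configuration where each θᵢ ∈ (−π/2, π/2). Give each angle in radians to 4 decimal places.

θ₁ = 0.6108, θ₂ = -0.2614, θ₃ = 1.1345

φ1=0.0° → target in arm frame (-0.0070, 0.1242)
  A cos θ + B sin θ = C:  0.0970·cos θ + -0.2264·sin θ = -0.0504
  γ=atan2(-0.2264,0.0970)=-1.1660;  ψ=arccos(-0.2046)=1.7768;  θ1=γ+ψ≈0.6108
rotate P by −φ2: (0.1111, -0.0560, -0.2264)
  A=-0.0211, B=-0.2264, C=(l²−L²−A²−y'²−z²)/(2L)=0.0382
  γ=atan2(-0.2264,-0.0211)=-1.6636;  ψ=arccos(0.1678)=1.4022;  θ2=γ+ψ≈-0.2614
φ3=240.0° → target in arm frame (-0.1041, -0.0682)
  A=0.1941, B=-0.2264, C=(l²−L²−A²−y'²−z²)/(2L)=-0.1232
  γ=atan2(-0.2264,0.1941)=-0.8622;  ψ=arccos(-0.4131)=1.9966;  θ3=γ+ψ≈1.1345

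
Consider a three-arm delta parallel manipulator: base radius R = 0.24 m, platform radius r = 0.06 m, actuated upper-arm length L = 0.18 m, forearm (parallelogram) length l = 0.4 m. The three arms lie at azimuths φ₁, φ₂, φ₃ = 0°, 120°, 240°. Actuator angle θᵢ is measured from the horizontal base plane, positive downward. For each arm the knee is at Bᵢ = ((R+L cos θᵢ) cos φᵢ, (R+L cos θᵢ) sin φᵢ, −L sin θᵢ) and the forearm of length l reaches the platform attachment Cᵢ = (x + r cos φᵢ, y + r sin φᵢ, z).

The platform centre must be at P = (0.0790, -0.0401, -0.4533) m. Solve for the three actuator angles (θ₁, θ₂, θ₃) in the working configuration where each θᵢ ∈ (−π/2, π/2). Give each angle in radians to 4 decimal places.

θ₁ = 0.7855, θ₂ = 1.3966, θ₃ = 1.1349

arm 1 (φ=0.0°): x'=0.0790, y'=-0.0401
  e−x'=0.1010;  (l²−L²−(e−x')²−y'²−z²)/2L = -0.2491
  √(A²+B²)=0.4644;  θ1 = -1.3516+2.1370 ≈ 0.7855
φ2=120.0° → target in arm frame (-0.0742, -0.0484)
  e−x'=0.2542;  (l²−L²−(e−x')²−y'²−z²)/2L = -0.4024
  γ=atan2(-0.4533,0.2542)=-1.0597;  ψ=arccos(-0.7742)=2.4562;  θ2=γ+ψ≈1.3966
rotate P by −φ3: (-0.0048, 0.0885, -0.4533)
  A=0.1848, B=-0.4533, C=(l²−L²−A²−y'²−z²)/(2L)=-0.3329
  θ3 = atan2(B,A) + arccos(C/0.4895) = 1.1349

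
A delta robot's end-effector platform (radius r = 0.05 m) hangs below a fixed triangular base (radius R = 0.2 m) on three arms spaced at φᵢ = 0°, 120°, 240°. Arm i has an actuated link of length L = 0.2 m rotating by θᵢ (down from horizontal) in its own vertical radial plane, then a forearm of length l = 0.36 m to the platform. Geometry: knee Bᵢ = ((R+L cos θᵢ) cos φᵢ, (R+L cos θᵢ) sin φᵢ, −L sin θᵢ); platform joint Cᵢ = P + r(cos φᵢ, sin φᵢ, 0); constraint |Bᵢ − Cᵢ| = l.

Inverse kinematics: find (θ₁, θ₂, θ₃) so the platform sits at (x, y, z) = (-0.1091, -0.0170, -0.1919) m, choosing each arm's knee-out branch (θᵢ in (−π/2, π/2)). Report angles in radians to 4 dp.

θ₁ = 1.0471, θ₂ = 0.1750, θ₃ = -0.0873

φ1=0.0° → target in arm frame (-0.1091, -0.0170)
  A=0.2591, B=-0.1919, C=(l²−L²−A²−y'²−z²)/(2L)=-0.0366
  √(A²+B²)=0.3224;  θ1 = -0.6375+1.6846 ≈ 1.0471
arm 2 (φ=120.0°): x'=0.0398, y'=0.1030
  A=0.1102, B=-0.1919, C=(l²−L²−A²−y'²−z²)/(2L)=0.0751
  θ2 = atan2(B,A) + arccos(C/0.2213) = 0.1750
arm 3 (φ=240.0°): x'=0.0693, y'=-0.0860
  A=0.0807, B=-0.1919, C=(l²−L²−A²−y'²−z²)/(2L)=0.0972
  √(A²+B²)=0.2082;  θ3 = -1.1726+1.0852 ≈ -0.0873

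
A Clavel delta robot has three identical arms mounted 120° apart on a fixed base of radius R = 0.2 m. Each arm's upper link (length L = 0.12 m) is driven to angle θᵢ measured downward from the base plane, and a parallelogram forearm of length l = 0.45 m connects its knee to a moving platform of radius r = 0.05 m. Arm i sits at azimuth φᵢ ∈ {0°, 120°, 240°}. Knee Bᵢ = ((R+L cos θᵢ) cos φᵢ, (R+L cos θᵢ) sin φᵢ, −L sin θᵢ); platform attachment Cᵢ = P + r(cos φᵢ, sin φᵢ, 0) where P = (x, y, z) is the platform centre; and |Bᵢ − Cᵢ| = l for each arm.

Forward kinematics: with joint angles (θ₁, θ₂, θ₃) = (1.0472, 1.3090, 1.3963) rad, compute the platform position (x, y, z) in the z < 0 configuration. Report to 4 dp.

(0.0402, 0.0096, -0.5206)

arm 1 at φ=0.0°: ρ1 = 0.2100;  S1 = (0.2100, 0.0000, -0.1039)
arm 2 at φ=120.0°: ρ2 = 0.1811;  S2 = (-0.0905, 0.1568, -0.1159)
arm 3 at φ=240.0°: ρ3 = 0.1708;  S3 = (-0.0854, -0.1479, -0.1182)
subtract pairs → two planes through P
linear system: -0.6011x+0.3136y = -0.0087−-0.0240z; -0.5908x+-0.2959y = -0.0117−-0.0285z
Cramer: x(z) = 0.0172-0.0442z;  y(z) = 0.0053-0.0082z
sphere 1 gives Az²+Bz+C=0 with A=1.0020, B=0.2248, C=-0.1545;  B²−4AC=0.6698;  roots -0.5206, 0.2962;  negative root z = -0.5206
x = 0.0402, y = 0.0096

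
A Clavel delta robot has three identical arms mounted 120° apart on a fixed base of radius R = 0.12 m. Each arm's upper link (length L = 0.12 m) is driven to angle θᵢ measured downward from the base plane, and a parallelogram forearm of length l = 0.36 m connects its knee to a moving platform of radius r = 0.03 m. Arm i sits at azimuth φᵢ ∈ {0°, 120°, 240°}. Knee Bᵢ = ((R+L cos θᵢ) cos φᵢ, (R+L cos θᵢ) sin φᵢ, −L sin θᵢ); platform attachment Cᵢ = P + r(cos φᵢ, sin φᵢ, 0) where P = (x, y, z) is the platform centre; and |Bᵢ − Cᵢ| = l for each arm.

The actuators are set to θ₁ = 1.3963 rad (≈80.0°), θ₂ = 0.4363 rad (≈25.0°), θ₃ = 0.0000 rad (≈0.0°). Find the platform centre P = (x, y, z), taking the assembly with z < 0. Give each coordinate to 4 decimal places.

φ1=0.0°: virtual centre (0.1108, 0.0000, -0.1182), radius l
O2 = (0.1988·cos120.0°, 0.1988·sin120.0°, -0.0507) = (-0.0994, 0.1721, -0.0507)
φ3=240.0°: virtual centre (-0.1050, -0.1819, 0.0000), radius l
subtract pairs → two planes through P
linear system: -0.4204x+0.3443y = 0.0158−0.1349z; -0.4317x+-0.3637y = 0.0178−0.2364z
Cramer: x(z) = -0.0395+0.4326z;  y(z) = -0.0022+0.1364z
quadratic in z: (1.2058)z²+(0.1057)z+(-0.0930)=0, √Δ=0.6782 → z ∈ {-0.3250, 0.2374}; z = -0.3250 (taking z<0)
x = -0.1801, y = -0.0466

(-0.1801, -0.0466, -0.3250)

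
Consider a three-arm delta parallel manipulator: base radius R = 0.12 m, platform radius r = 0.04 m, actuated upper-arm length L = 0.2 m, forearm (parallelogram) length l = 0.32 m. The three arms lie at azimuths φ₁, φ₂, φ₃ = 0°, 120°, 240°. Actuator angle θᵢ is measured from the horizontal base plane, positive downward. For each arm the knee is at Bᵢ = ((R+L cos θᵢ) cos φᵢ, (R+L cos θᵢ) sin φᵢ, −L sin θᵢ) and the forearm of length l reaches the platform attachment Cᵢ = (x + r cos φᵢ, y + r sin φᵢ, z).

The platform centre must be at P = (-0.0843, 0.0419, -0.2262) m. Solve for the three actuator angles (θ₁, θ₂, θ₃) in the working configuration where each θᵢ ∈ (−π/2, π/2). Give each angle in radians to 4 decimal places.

φ1=0.0° → target in arm frame (-0.0843, 0.0419)
  e−x'=0.1643;  (l²−L²−(e−x')²−y'²−z²)/2L = -0.0438
  γ=atan2(-0.2262,0.1643)=-0.9426;  ψ=arccos(-0.1566)=1.7281;  θ1=γ+ψ≈0.7855
arm 2 (φ=120.0°): x'=0.0784, y'=0.0521
  e−x'=0.0016;  (l²−L²−(e−x')²−y'²−z²)/2L = 0.0213
  √(A²+B²)=0.2262;  θ2 = -1.5639+1.4765 ≈ -0.0874
arm 3 (φ=240.0°): x'=0.0059, y'=-0.0940
  A cos θ + B sin θ = C:  0.0741·cos θ + -0.2262·sin θ = -0.0077
  θ3 = atan2(B,A) + arccos(C/0.2380) = 0.3492

θ₁ = 0.7855, θ₂ = -0.0874, θ₃ = 0.3492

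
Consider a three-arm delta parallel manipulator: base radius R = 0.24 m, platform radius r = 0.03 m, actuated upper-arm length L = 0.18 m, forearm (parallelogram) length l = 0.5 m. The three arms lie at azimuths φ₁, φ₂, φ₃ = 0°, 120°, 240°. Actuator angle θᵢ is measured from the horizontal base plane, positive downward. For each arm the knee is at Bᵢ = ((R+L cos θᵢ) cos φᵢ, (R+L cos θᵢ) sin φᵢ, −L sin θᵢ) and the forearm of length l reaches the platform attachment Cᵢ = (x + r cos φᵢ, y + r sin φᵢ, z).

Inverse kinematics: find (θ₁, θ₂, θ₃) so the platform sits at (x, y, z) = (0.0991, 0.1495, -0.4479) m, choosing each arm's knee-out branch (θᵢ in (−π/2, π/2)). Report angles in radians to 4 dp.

θ₁ = 0.3493, θ₂ = 0.4364, θ₃ = 1.3963

φ1=0.0° → target in arm frame (0.0991, 0.1495)
  e−x'=0.1109;  (l²−L²−(e−x')²−y'²−z²)/2L = -0.0491
  γ=atan2(-0.4479,0.1109)=-1.3281;  ψ=arccos(-0.1063)=1.6773;  θ1=γ+ψ≈0.3493
arm 2 (φ=120.0°): x'=0.0799, y'=-0.1606
  A=0.1301, B=-0.4479, C=(l²−L²−A²−y'²−z²)/(2L)=-0.0714
  γ=atan2(-0.4479,0.1301)=-1.2882;  ψ=arccos(-0.1532)=1.7246;  θ2=γ+ψ≈0.4364
arm 3 (φ=240.0°): x'=-0.1790, y'=0.0111
  A=0.3890, B=-0.4479, C=(l²−L²−A²−y'²−z²)/(2L)=-0.3735
  √(A²+B²)=0.5933;  θ3 = -0.8556+2.2519 ≈ 1.3963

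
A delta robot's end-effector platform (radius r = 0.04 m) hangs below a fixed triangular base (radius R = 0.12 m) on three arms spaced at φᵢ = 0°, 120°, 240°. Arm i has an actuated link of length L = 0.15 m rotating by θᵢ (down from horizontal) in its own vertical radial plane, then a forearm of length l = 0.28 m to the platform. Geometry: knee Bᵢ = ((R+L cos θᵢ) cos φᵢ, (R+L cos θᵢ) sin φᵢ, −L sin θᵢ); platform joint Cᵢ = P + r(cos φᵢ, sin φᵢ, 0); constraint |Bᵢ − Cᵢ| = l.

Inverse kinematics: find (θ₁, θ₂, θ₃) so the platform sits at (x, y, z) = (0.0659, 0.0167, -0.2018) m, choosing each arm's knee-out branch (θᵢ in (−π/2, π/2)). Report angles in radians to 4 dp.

arm 1 (φ=0.0°): x'=0.0659, y'=0.0167
  e−x'=0.0141;  (l²−L²−(e−x')²−y'²−z²)/2L = 0.0490
  θ1 = atan2(B,A) + arccos(C/0.2023) = -0.1749
arm 2 (φ=120.0°): x'=-0.0185, y'=-0.0654
  A cos θ + B sin θ = C:  0.0985·cos θ + -0.2018·sin θ = 0.0040
  θ2 = atan2(B,A) + arccos(C/0.2246) = 0.4363
φ3=240.0° → target in arm frame (-0.0474, 0.0487)
  A cos θ + B sin θ = C:  0.1274·cos θ + -0.2018·sin θ = -0.0114
  θ3 = atan2(B,A) + arccos(C/0.2387) = 0.6111

θ₁ = -0.1749, θ₂ = 0.4363, θ₃ = 0.6111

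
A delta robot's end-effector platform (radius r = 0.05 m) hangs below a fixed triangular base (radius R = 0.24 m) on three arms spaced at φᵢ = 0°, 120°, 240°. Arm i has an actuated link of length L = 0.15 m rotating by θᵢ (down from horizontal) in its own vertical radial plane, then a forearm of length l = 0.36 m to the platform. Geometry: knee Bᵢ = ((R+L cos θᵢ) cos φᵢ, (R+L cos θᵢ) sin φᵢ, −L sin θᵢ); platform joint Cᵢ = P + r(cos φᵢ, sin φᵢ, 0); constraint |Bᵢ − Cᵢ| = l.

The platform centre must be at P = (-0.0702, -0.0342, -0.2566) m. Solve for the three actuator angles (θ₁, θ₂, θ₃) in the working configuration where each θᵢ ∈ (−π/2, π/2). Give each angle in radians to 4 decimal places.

φ1=0.0° → target in arm frame (-0.0702, -0.0342)
  A=0.2602, B=-0.2566, C=(l²−L²−A²−y'²−z²)/(2L)=-0.0921
  γ=atan2(-0.2566,0.2602)=-0.7784;  ψ=arccos(-0.2519)=1.8254;  θ1=γ+ψ≈1.0470
arm 2 (φ=120.0°): x'=0.0055, y'=0.0779
  A cos θ + B sin θ = C:  0.1845·cos θ + -0.2566·sin θ = 0.0038
  θ2 = atan2(B,A) + arccos(C/0.3161) = 0.6114
φ3=240.0° → target in arm frame (0.0647, -0.0437)
  A cos θ + B sin θ = C:  0.1253·cos θ + -0.2566·sin θ = 0.0788
  θ3 = atan2(B,A) + arccos(C/0.2856) = 0.1745

θ₁ = 1.0470, θ₂ = 0.6114, θ₃ = 0.1745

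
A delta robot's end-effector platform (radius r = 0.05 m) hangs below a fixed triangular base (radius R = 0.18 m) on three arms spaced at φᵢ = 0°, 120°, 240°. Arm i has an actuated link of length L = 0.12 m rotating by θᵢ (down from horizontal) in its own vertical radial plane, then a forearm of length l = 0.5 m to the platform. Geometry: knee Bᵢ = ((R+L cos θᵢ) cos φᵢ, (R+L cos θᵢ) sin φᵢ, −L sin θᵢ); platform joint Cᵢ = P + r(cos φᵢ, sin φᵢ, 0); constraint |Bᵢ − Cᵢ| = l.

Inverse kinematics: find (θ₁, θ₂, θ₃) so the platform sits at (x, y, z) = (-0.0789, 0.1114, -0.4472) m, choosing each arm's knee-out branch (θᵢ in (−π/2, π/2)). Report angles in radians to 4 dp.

arm 1 (φ=0.0°): x'=-0.0789, y'=0.1114
  A=0.2089, B=-0.4472, C=(l²−L²−A²−y'²−z²)/(2L)=-0.0852
  θ1 = atan2(B,A) + arccos(C/0.4936) = 0.6104
φ2=120.0° → target in arm frame (0.1359, 0.0126)
  A cos θ + B sin θ = C:  -0.0059·cos θ + -0.4472·sin θ = 0.1476
  √(A²+B²)=0.4472;  θ2 = -1.5840+1.2345 ≈ -0.3495
rotate P by −φ3: (-0.0570, -0.1240, -0.4472)
  A=0.1870, B=-0.4472, C=(l²−L²−A²−y'²−z²)/(2L)=-0.0615
  θ3 = atan2(B,A) + arccos(C/0.4847) = 0.5232

θ₁ = 0.6104, θ₂ = -0.3495, θ₃ = 0.5232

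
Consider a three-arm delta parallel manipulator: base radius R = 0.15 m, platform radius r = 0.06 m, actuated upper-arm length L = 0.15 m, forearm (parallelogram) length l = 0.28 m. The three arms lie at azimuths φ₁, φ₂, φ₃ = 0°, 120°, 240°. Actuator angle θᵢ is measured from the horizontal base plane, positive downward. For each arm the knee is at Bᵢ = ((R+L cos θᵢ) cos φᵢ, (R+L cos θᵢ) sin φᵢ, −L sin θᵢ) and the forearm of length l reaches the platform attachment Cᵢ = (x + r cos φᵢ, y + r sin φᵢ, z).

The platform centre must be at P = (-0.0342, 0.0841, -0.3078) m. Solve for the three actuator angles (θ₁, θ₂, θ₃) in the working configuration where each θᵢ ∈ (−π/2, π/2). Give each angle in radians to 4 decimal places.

rotate P by −φ1: (-0.0342, 0.0841, -0.3078)
  A=0.1242, B=-0.3078, C=(l²−L²−A²−y'²−z²)/(2L)=-0.2045
  γ=atan2(-0.3078,0.1242)=-1.1873;  ψ=arccos(-0.6160)=2.2345;  θ1=γ+ψ≈1.0472
φ2=120.0° → target in arm frame (0.0899, -0.0124)
  e−x'=0.0001;  (l²−L²−(e−x')²−y'²−z²)/2L = -0.1300
  √(A²+B²)=0.3078;  θ2 = -1.5706+2.0068 ≈ 0.4362
rotate P by −φ3: (-0.0557, -0.0717, -0.3078)
  A=0.1457, B=-0.3078, C=(l²−L²−A²−y'²−z²)/(2L)=-0.2174
  θ3 = atan2(B,A) + arccos(C/0.3406) = 1.1345

θ₁ = 1.0472, θ₂ = 0.4362, θ₃ = 1.1345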